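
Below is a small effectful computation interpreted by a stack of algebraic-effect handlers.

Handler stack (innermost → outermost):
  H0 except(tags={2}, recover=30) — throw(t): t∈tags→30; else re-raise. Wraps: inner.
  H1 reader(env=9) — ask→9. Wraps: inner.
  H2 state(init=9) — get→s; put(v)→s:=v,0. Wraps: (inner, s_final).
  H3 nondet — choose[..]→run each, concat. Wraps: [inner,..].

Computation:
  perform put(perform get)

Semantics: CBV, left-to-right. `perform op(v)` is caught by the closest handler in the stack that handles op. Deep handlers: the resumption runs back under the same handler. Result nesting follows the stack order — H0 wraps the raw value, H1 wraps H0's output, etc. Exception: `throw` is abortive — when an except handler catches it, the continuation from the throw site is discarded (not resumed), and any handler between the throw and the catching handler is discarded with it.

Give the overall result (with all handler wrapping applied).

Answer: [(0, 9)]

Evaluation trace:
get @ H2 ⇒ 9
put(9) @ H2 ⇒ s:=9
H0 returns 0
H1 returns 0
H2 returns (0, 9)
H3 returns [(0, 9)]
= [(0, 9)]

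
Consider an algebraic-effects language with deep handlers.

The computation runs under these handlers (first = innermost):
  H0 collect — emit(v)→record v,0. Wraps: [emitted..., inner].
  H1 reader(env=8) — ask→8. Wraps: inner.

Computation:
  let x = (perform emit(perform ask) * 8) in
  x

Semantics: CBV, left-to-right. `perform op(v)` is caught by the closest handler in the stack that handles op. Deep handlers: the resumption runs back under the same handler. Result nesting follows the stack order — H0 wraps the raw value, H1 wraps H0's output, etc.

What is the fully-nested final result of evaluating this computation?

Answer: [8, 0]

Evaluation trace:
ask @ H1 ⇒ 8
emit(8) @ H0 ⇒ out+=8
H0 returns [8, 0]
H1 returns [8, 0]
= [8, 0]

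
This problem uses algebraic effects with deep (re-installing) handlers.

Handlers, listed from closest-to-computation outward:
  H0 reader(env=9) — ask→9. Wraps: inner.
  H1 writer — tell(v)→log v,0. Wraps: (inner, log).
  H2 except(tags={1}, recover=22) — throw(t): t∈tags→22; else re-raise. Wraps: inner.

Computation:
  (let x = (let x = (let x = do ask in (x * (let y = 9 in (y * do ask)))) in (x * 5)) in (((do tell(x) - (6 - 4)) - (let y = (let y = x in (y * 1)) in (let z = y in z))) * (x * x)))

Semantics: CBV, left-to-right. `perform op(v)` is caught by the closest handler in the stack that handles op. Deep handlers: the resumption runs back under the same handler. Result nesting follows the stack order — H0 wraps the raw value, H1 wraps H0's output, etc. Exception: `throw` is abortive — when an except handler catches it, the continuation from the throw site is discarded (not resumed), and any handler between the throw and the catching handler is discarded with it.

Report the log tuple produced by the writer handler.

Answer: (3645)

Evaluation trace:
ask @ H0 ⇒ 9
ask @ H0 ⇒ 9
tell(3645) @ H1 ⇒ log+=3645
H0 returns -48454133175
H1 returns (-48454133175, (3645))
H2 returns (-48454133175, (3645))
= (-48454133175, (3645))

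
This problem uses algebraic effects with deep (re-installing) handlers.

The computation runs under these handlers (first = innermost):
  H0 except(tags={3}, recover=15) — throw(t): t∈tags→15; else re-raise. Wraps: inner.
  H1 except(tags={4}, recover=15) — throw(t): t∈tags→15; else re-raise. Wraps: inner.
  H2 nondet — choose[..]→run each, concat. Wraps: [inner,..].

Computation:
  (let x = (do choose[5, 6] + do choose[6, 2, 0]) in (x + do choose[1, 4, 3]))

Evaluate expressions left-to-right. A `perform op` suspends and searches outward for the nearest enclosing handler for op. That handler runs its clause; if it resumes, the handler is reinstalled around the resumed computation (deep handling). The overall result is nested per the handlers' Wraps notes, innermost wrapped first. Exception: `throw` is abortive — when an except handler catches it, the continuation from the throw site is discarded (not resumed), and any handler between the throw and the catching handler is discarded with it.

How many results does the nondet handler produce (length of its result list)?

Answer: 18

Working:
choose[5, 6] @ H2
  branch[0] choose=5:
    choose[6, 2, 0] @ H2
      branch[0] choose=6:
        choose[1, 4, 3] @ H2
          branch[0] choose=1:
            H0 returns 12
            H1 returns 12
            H2 returns [12]
          branch[1] choose=4:
            H0 returns 15
            H1 returns 15
            H2 returns [15]
          branch[2] choose=3:
            H0 returns 14
            H1 returns 14
            H2 returns [14]
      branch[1] choose=2:
        choose[1, 4, 3] @ H2
          branch[0] choose=1:
            H0 returns 8
            H1 returns 8
            H2 returns [8]
          branch[1] choose=4:
            H0 returns 11
            H1 returns 11
            H2 returns [11]
          branch[2] choose=3:
            H0 returns 10
            H1 returns 10
            H2 returns [10]
      branch[2] choose=0:
        choose[1, 4, 3] @ H2
          branch[0] choose=1:
            H0 returns 6
            H1 returns 6
            H2 returns [6]
          branch[1] choose=4:
            H0 returns 9
            H1 returns 9
            H2 returns [9]
          branch[2] choose=3:
            H0 returns 8
            H1 returns 8
            H2 returns [8]
  branch[1] choose=6:
    choose[6, 2, 0] @ H2
      branch[0] choose=6:
        choose[1, 4, 3] @ H2
          branch[0] choose=1:
            H0 returns 13
            H1 returns 13
            H2 returns [13]
          branch[1] choose=4:
            H0 returns 16
            H1 returns 16
            H2 returns [16]
          branch[2] choose=3:
            H0 returns 15
            H1 returns 15
            H2 returns [15]
      branch[1] choose=2:
        choose[1, 4, 3] @ H2
          branch[0] choose=1:
            H0 returns 9
            H1 returns 9
            H2 returns [9]
          branch[1] choose=4:
            H0 returns 12
            H1 returns 12
            H2 returns [12]
          branch[2] choose=3:
            H0 returns 11
            H1 returns 11
            H2 returns [11]
      branch[2] choose=0:
        choose[1, 4, 3] @ H2
          branch[0] choose=1:
            H0 returns 7
            H1 returns 7
            H2 returns [7]
          branch[1] choose=4:
            H0 returns 10
            H1 returns 10
            H2 returns [10]
          branch[2] choose=3:
            H0 returns 9
            H1 returns 9
            H2 returns [9]
= [12, 15, 14, 8, 11, 10, 6, 9, 8, 13, 16, 15, 9, 12, 11, 7, 10, 9]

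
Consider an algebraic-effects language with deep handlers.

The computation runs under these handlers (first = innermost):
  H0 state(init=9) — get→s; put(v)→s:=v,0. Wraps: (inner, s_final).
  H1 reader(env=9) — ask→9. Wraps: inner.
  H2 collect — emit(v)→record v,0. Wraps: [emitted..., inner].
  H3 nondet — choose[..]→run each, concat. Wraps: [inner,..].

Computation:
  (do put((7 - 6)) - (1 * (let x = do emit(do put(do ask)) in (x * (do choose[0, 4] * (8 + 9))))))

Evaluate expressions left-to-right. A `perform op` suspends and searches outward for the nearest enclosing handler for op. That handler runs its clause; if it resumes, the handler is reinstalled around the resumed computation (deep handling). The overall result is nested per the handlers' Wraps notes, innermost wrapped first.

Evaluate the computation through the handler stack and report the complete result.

Step-by-step:
put(1) @ H0 ⇒ s:=1
ask @ H1 ⇒ 9
put(9) @ H0 ⇒ s:=9
emit(0) @ H2 ⇒ out+=0
choose[0, 4] @ H3
  branch[0] choose=0:
    H0 returns (0, 9)
    H1 returns (0, 9)
    H2 returns [0, (0, 9)]
    H3 returns [[0, (0, 9)]]
  branch[1] choose=4:
    H0 returns (0, 9)
    H1 returns (0, 9)
    H2 returns [0, (0, 9)]
    H3 returns [[0, (0, 9)]]
= [[0, (0, 9)], [0, (0, 9)]]

Answer: [[0, (0, 9)], [0, (0, 9)]]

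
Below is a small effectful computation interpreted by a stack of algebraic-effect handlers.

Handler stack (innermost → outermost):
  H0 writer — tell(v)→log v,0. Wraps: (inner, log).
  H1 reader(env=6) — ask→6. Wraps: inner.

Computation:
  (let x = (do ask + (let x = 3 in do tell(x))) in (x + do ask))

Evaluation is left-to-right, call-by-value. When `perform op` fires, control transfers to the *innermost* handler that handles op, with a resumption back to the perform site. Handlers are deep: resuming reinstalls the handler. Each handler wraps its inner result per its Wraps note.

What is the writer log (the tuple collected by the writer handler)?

Step-by-step:
ask @ H1 ⇒ 6
tell(3) @ H0 ⇒ log+=3
ask @ H1 ⇒ 6
H0 returns (12, (3))
H1 returns (12, (3))
= (12, (3))

Answer: (3)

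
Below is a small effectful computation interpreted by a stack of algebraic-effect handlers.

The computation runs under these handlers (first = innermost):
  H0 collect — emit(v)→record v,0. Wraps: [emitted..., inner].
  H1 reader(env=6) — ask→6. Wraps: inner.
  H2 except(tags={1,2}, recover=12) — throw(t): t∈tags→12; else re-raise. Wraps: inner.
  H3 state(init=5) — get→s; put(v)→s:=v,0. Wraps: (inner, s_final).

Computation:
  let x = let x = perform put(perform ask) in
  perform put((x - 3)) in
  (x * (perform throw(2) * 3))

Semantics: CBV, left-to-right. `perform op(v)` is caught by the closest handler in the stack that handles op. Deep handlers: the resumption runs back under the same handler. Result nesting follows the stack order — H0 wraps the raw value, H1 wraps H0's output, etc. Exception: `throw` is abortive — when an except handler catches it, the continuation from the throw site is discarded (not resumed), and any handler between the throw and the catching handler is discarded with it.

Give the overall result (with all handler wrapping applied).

Working:
ask @ H1 ⇒ 6
put(6) @ H3 ⇒ s:=6
put(-3) @ H3 ⇒ s:=-3
throw(2) @ H2 caught ⇒ 12
H3 returns (12, -3)
= (12, -3)

Answer: (12, -3)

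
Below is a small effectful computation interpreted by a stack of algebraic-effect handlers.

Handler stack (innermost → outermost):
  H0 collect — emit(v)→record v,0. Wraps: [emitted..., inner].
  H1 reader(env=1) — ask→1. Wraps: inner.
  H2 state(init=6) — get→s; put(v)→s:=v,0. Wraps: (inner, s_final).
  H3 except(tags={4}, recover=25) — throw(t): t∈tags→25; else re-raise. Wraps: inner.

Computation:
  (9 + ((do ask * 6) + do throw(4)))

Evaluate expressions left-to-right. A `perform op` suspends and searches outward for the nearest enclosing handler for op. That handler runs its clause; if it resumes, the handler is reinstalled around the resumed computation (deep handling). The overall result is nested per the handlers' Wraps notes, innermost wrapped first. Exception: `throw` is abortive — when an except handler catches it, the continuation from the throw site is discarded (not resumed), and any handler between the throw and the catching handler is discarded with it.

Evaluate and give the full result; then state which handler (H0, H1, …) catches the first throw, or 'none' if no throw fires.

Step-by-step:
ask @ H1 ⇒ 1
throw(4) @ H3 caught ⇒ 25
= 25

Answer: 25 ; first throw caught by: H3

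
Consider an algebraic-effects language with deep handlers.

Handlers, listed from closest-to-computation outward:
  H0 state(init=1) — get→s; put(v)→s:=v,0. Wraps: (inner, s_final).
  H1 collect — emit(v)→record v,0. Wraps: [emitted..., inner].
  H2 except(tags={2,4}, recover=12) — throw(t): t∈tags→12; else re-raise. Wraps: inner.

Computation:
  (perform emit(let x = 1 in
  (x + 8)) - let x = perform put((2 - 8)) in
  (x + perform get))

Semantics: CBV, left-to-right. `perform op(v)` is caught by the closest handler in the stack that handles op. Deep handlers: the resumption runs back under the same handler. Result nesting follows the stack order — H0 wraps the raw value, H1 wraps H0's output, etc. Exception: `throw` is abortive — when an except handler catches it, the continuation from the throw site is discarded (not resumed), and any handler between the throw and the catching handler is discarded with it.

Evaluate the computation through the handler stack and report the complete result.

Working:
emit(9) @ H1 ⇒ out+=9
put(-6) @ H0 ⇒ s:=-6
get @ H0 ⇒ -6
H0 returns (6, -6)
H1 returns [9, (6, -6)]
H2 returns [9, (6, -6)]
= [9, (6, -6)]

Answer: [9, (6, -6)]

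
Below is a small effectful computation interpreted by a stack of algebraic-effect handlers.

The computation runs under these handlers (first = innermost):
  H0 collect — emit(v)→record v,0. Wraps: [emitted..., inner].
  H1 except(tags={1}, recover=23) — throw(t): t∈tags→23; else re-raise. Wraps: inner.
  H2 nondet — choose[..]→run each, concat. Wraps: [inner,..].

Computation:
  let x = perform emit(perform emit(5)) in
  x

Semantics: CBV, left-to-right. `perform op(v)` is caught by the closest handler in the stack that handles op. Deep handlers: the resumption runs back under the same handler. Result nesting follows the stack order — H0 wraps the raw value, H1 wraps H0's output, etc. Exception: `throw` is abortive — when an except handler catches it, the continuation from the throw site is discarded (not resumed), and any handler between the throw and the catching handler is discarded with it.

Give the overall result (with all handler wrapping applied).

Answer: [[5, 0, 0]]

Evaluation trace:
emit(5) @ H0 ⇒ out+=5
emit(0) @ H0 ⇒ out+=0
H0 returns [5, 0, 0]
H1 returns [5, 0, 0]
H2 returns [[5, 0, 0]]
= [[5, 0, 0]]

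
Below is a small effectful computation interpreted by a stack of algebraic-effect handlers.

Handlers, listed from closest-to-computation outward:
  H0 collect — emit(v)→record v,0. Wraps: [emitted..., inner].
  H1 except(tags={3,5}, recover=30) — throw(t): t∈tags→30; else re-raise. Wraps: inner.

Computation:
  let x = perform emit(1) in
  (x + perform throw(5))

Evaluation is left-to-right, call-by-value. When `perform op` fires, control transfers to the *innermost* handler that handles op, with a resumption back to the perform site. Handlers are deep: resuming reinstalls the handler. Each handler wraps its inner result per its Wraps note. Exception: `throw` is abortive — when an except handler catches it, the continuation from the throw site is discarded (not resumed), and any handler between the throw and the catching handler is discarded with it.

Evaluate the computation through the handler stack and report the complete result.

Evaluation trace:
emit(1) @ H0 ⇒ out+=1
throw(5) @ H1 caught ⇒ 30
= 30

Answer: 30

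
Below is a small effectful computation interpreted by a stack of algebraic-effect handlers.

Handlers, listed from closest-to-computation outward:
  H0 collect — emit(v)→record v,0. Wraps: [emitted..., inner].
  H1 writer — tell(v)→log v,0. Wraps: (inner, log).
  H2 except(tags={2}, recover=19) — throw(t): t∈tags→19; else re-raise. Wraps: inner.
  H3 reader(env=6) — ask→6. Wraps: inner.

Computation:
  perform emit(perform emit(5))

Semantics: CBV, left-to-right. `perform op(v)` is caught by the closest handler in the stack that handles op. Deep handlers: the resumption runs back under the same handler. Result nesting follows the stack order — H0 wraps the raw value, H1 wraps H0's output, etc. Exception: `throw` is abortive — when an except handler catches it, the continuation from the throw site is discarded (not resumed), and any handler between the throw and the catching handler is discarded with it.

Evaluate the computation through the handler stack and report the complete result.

Answer: ([5, 0, 0], ())

Step-by-step:
emit(5) @ H0 ⇒ out+=5
emit(0) @ H0 ⇒ out+=0
H0 returns [5, 0, 0]
H1 returns ([5, 0, 0], ())
H2 returns ([5, 0, 0], ())
H3 returns ([5, 0, 0], ())
= ([5, 0, 0], ())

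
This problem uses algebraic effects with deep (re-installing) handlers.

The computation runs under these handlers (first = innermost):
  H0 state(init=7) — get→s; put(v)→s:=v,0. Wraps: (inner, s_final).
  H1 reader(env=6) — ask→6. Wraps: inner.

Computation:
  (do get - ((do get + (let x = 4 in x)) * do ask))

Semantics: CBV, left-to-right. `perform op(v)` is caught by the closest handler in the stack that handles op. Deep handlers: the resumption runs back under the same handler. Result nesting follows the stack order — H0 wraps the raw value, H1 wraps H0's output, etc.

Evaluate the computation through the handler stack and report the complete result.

Answer: (-59, 7)

Step-by-step:
get @ H0 ⇒ 7
get @ H0 ⇒ 7
ask @ H1 ⇒ 6
H0 returns (-59, 7)
H1 returns (-59, 7)
= (-59, 7)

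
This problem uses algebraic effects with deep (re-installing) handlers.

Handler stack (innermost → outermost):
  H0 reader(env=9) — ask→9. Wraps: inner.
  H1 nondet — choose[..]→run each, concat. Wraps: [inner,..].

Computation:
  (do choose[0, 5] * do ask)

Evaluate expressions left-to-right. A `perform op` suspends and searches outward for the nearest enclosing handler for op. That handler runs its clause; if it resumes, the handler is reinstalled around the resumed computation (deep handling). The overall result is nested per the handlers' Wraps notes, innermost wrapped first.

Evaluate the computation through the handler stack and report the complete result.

Answer: [0, 45]

Step-by-step:
choose[0, 5] @ H1
  branch[0] choose=0:
    ask @ H0 ⇒ 9
    H0 returns 0
    H1 returns [0]
  branch[1] choose=5:
    ask @ H0 ⇒ 9
    H0 returns 45
    H1 returns [45]
= [0, 45]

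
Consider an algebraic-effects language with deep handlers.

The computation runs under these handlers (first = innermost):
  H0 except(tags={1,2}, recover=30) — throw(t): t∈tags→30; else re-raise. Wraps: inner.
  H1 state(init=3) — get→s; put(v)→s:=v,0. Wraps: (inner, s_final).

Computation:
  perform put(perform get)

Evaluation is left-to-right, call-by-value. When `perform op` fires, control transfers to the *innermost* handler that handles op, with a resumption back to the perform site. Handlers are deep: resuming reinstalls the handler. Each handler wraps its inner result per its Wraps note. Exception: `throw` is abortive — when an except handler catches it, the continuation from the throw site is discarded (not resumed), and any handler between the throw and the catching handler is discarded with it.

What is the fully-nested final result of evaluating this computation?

Answer: (0, 3)

Evaluation trace:
get @ H1 ⇒ 3
put(3) @ H1 ⇒ s:=3
H0 returns 0
H1 returns (0, 3)
= (0, 3)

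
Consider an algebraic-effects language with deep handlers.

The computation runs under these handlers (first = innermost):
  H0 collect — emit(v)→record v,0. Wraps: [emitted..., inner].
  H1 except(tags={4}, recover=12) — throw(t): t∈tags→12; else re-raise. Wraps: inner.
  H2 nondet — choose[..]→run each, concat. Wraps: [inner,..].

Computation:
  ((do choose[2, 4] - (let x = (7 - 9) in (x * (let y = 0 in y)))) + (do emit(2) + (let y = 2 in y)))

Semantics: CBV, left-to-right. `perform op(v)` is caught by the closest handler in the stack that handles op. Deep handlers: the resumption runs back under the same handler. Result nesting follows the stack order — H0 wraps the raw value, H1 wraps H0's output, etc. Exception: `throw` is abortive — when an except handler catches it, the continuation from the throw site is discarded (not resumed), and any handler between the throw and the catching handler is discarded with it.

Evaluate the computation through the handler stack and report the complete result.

Answer: [[2, 4], [2, 6]]

Step-by-step:
choose[2, 4] @ H2
  branch[0] choose=2:
    emit(2) @ H0 ⇒ out+=2
    H0 returns [2, 4]
    H1 returns [2, 4]
    H2 returns [[2, 4]]
  branch[1] choose=4:
    emit(2) @ H0 ⇒ out+=2
    H0 returns [2, 6]
    H1 returns [2, 6]
    H2 returns [[2, 6]]
= [[2, 4], [2, 6]]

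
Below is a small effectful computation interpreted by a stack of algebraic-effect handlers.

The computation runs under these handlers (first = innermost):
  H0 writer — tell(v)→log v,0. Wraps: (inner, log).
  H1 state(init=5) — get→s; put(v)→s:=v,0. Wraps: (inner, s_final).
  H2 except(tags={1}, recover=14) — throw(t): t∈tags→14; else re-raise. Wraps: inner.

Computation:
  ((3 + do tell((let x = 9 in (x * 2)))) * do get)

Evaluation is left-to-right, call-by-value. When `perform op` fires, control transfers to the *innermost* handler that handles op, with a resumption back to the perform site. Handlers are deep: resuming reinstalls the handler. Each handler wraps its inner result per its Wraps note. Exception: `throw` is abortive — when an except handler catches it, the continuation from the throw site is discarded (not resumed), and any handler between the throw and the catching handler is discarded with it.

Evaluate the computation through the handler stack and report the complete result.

Answer: ((15, (18)), 5)

Working:
tell(18) @ H0 ⇒ log+=18
get @ H1 ⇒ 5
H0 returns (15, (18))
H1 returns ((15, (18)), 5)
H2 returns ((15, (18)), 5)
= ((15, (18)), 5)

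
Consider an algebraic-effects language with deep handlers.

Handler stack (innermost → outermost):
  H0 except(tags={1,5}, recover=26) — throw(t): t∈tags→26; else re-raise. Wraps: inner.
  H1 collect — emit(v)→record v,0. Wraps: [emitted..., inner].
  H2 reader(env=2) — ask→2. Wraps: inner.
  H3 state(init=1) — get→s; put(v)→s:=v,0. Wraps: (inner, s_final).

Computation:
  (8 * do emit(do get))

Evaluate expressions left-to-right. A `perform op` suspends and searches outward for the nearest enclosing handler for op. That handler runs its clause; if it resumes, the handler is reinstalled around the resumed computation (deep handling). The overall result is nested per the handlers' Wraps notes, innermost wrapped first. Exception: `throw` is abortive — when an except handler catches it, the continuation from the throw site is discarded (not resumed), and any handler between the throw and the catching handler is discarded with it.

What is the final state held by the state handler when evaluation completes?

Answer: 1

Working:
get @ H3 ⇒ 1
emit(1) @ H1 ⇒ out+=1
H0 returns 0
H1 returns [1, 0]
H2 returns [1, 0]
H3 returns ([1, 0], 1)
= ([1, 0], 1)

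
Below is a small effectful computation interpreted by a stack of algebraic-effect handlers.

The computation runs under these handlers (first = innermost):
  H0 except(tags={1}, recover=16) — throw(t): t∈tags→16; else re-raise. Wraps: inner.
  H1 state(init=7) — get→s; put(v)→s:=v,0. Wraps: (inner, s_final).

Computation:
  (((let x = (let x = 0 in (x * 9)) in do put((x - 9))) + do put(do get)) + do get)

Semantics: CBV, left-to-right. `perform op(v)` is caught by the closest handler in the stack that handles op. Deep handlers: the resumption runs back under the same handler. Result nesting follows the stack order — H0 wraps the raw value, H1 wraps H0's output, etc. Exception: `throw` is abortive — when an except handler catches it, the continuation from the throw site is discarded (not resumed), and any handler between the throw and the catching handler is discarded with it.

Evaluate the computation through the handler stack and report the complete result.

Answer: (-9, -9)

Working:
put(-9) @ H1 ⇒ s:=-9
get @ H1 ⇒ -9
put(-9) @ H1 ⇒ s:=-9
get @ H1 ⇒ -9
H0 returns -9
H1 returns (-9, -9)
= (-9, -9)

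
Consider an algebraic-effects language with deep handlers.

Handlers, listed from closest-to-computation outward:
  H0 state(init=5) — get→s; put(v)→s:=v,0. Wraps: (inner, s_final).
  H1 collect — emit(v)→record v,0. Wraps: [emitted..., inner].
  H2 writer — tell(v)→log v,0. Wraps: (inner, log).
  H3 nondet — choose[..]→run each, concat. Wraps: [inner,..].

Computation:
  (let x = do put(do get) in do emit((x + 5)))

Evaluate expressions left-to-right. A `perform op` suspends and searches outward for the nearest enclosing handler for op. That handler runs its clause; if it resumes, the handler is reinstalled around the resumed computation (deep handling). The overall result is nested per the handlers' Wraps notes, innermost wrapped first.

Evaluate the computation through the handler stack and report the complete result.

Answer: [([5, (0, 5)], ())]

Evaluation trace:
get @ H0 ⇒ 5
put(5) @ H0 ⇒ s:=5
emit(5) @ H1 ⇒ out+=5
H0 returns (0, 5)
H1 returns [5, (0, 5)]
H2 returns ([5, (0, 5)], ())
H3 returns [([5, (0, 5)], ())]
= [([5, (0, 5)], ())]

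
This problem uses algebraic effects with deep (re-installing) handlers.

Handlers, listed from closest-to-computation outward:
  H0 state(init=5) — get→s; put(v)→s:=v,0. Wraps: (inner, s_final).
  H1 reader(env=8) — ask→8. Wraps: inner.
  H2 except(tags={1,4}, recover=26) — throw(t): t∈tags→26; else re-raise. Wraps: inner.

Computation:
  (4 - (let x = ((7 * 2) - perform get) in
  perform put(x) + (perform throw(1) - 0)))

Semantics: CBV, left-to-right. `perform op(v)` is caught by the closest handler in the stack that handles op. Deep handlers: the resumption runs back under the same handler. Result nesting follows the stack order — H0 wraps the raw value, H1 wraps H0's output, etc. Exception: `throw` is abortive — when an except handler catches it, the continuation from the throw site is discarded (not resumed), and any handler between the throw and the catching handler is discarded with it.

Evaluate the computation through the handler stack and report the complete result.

Evaluation trace:
get @ H0 ⇒ 5
put(9) @ H0 ⇒ s:=9
throw(1) @ H2 caught ⇒ 26
= 26

Answer: 26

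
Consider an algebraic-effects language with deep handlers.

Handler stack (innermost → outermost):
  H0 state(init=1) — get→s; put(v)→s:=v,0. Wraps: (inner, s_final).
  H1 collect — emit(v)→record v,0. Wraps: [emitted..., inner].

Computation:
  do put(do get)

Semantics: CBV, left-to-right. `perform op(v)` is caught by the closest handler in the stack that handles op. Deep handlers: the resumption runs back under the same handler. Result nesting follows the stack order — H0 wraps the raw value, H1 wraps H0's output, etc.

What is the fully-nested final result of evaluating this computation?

Answer: [(0, 1)]

Step-by-step:
get @ H0 ⇒ 1
put(1) @ H0 ⇒ s:=1
H0 returns (0, 1)
H1 returns [(0, 1)]
= [(0, 1)]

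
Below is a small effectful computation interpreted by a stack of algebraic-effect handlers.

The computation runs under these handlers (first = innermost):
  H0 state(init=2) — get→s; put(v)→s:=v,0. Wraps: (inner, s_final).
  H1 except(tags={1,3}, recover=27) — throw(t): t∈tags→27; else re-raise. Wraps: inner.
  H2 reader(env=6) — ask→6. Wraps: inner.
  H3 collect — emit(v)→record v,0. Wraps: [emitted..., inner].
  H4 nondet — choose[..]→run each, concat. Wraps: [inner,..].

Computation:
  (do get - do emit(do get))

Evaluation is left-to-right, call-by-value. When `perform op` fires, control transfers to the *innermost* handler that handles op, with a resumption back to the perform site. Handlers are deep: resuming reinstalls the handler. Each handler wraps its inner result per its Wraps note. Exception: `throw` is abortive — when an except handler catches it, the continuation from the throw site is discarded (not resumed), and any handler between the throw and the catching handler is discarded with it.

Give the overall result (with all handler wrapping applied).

Answer: [[2, (2, 2)]]

Evaluation trace:
get @ H0 ⇒ 2
get @ H0 ⇒ 2
emit(2) @ H3 ⇒ out+=2
H0 returns (2, 2)
H1 returns (2, 2)
H2 returns (2, 2)
H3 returns [2, (2, 2)]
H4 returns [[2, (2, 2)]]
= [[2, (2, 2)]]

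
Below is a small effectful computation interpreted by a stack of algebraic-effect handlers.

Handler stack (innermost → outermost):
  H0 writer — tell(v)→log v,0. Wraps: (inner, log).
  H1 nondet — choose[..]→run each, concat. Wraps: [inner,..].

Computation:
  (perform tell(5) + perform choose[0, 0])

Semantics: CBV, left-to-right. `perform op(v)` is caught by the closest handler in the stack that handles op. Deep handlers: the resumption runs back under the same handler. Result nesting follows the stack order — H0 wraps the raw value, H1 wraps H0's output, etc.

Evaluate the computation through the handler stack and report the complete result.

Answer: [(0, (5)), (0, (5))]

Step-by-step:
tell(5) @ H0 ⇒ log+=5
choose[0, 0] @ H1
  branch[0] choose=0:
    H0 returns (0, (5))
    H1 returns [(0, (5))]
  branch[1] choose=0:
    H0 returns (0, (5))
    H1 returns [(0, (5))]
= [(0, (5)), (0, (5))]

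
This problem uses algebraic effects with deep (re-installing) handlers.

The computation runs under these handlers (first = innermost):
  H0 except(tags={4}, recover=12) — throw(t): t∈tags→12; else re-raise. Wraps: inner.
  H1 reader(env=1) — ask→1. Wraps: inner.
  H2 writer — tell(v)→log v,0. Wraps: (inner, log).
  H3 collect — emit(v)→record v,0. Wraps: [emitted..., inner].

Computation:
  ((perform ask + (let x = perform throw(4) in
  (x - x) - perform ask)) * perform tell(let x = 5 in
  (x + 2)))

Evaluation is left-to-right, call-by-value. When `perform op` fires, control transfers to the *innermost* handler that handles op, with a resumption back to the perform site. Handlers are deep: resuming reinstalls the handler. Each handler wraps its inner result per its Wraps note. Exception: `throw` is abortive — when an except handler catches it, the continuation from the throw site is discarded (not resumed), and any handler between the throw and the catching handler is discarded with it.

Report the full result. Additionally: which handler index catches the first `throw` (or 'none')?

Working:
ask @ H1 ⇒ 1
throw(4) @ H0 caught ⇒ 12
H1 returns 12
H2 returns (12, ())
H3 returns [(12, ())]
= [(12, ())]

Answer: [(12, ())] ; first throw caught by: H0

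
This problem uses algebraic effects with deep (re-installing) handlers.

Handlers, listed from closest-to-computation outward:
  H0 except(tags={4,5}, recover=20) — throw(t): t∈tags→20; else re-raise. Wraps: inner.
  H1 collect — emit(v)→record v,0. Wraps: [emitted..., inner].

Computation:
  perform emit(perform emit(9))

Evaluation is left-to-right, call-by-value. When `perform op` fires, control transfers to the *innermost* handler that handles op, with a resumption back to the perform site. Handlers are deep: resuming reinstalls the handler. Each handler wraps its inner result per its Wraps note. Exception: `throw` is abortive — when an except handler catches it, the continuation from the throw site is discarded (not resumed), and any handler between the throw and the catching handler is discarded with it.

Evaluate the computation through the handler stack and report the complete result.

Answer: [9, 0, 0]

Step-by-step:
emit(9) @ H1 ⇒ out+=9
emit(0) @ H1 ⇒ out+=0
H0 returns 0
H1 returns [9, 0, 0]
= [9, 0, 0]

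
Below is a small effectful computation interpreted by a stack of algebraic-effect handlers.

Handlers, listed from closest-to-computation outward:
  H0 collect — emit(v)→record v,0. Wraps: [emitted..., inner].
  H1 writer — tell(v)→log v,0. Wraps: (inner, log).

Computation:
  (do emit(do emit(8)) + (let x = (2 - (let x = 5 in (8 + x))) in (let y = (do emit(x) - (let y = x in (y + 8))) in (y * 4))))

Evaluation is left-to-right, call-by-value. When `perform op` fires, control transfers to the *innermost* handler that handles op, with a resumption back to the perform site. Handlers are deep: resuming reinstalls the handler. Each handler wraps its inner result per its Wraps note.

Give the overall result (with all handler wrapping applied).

Evaluation trace:
emit(8) @ H0 ⇒ out+=8
emit(0) @ H0 ⇒ out+=0
emit(-11) @ H0 ⇒ out+=-11
H0 returns [8, 0, -11, 12]
H1 returns ([8, 0, -11, 12], ())
= ([8, 0, -11, 12], ())

Answer: ([8, 0, -11, 12], ())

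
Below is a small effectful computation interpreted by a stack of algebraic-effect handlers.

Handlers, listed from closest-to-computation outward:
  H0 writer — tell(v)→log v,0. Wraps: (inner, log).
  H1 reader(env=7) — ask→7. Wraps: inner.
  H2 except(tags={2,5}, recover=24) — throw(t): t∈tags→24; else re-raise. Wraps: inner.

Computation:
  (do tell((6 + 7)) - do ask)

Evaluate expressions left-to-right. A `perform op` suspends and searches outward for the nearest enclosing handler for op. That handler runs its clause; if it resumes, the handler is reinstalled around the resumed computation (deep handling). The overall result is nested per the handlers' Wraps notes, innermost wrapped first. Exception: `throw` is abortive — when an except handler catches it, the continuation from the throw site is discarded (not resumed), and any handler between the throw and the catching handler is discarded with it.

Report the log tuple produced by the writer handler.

Working:
tell(13) @ H0 ⇒ log+=13
ask @ H1 ⇒ 7
H0 returns (-7, (13))
H1 returns (-7, (13))
H2 returns (-7, (13))
= (-7, (13))

Answer: (13)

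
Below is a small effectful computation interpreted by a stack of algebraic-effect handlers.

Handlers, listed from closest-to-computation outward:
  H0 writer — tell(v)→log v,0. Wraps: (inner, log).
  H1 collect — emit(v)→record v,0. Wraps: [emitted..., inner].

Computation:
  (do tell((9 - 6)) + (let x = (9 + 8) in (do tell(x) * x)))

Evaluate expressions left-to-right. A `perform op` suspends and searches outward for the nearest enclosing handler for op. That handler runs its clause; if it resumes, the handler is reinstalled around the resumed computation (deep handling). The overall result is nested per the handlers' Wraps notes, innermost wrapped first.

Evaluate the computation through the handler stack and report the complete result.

Answer: [(0, (3, 17))]

Evaluation trace:
tell(3) @ H0 ⇒ log+=3
tell(17) @ H0 ⇒ log+=17
H0 returns (0, (3, 17))
H1 returns [(0, (3, 17))]
= [(0, (3, 17))]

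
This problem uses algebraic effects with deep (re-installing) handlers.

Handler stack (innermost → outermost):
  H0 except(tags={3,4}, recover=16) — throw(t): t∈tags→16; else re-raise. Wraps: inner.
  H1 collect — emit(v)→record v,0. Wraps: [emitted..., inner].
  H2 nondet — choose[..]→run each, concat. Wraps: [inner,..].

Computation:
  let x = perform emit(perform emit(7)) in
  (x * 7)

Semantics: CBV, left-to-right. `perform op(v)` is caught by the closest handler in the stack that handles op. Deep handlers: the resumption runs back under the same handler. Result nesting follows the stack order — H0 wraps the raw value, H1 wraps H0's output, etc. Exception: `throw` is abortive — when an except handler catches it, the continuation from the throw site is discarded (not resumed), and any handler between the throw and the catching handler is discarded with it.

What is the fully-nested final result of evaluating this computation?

Answer: [[7, 0, 0]]

Evaluation trace:
emit(7) @ H1 ⇒ out+=7
emit(0) @ H1 ⇒ out+=0
H0 returns 0
H1 returns [7, 0, 0]
H2 returns [[7, 0, 0]]
= [[7, 0, 0]]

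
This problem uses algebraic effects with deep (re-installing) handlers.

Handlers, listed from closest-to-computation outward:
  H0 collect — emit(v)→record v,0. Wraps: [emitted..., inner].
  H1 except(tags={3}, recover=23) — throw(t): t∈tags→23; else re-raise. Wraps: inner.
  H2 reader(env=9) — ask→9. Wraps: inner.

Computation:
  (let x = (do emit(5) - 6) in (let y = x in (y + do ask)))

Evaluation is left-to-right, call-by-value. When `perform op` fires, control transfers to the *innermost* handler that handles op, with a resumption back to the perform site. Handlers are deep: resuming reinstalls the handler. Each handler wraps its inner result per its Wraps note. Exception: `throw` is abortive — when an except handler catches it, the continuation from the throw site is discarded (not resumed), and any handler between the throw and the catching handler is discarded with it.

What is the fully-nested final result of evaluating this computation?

Answer: [5, 3]

Step-by-step:
emit(5) @ H0 ⇒ out+=5
ask @ H2 ⇒ 9
H0 returns [5, 3]
H1 returns [5, 3]
H2 returns [5, 3]
= [5, 3]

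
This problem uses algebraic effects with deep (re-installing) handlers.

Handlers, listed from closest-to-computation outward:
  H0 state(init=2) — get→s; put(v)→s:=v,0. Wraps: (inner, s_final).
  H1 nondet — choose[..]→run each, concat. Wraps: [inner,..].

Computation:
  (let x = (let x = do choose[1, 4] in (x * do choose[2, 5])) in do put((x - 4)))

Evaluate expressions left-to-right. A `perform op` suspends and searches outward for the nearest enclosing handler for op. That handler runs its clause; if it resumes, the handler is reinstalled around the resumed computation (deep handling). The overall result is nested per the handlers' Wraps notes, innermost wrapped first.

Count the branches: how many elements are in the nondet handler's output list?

Answer: 4

Working:
choose[1, 4] @ H1
  branch[0] choose=1:
    choose[2, 5] @ H1
      branch[0] choose=2:
        put(-2) @ H0 ⇒ s:=-2
        H0 returns (0, -2)
        H1 returns [(0, -2)]
      branch[1] choose=5:
        put(1) @ H0 ⇒ s:=1
        H0 returns (0, 1)
        H1 returns [(0, 1)]
  branch[1] choose=4:
    choose[2, 5] @ H1
      branch[0] choose=2:
        put(4) @ H0 ⇒ s:=4
        H0 returns (0, 4)
        H1 returns [(0, 4)]
      branch[1] choose=5:
        put(16) @ H0 ⇒ s:=16
        H0 returns (0, 16)
        H1 returns [(0, 16)]
= [(0, -2), (0, 1), (0, 4), (0, 16)]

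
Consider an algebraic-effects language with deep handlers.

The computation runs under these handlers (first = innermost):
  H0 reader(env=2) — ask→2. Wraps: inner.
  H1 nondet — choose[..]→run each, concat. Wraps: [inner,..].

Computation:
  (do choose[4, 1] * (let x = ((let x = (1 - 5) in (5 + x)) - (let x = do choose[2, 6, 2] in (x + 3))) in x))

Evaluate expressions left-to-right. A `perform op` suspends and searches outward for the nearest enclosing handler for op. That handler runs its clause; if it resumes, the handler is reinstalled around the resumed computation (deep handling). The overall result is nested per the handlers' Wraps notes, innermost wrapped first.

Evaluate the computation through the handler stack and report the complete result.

Answer: [-16, -32, -16, -4, -8, -4]

Working:
choose[4, 1] @ H1
  branch[0] choose=4:
    choose[2, 6, 2] @ H1
      branch[0] choose=2:
        H0 returns -16
        H1 returns [-16]
      branch[1] choose=6:
        H0 returns -32
        H1 returns [-32]
      branch[2] choose=2:
        H0 returns -16
        H1 returns [-16]
  branch[1] choose=1:
    choose[2, 6, 2] @ H1
      branch[0] choose=2:
        H0 returns -4
        H1 returns [-4]
      branch[1] choose=6:
        H0 returns -8
        H1 returns [-8]
      branch[2] choose=2:
        H0 returns -4
        H1 returns [-4]
= [-16, -32, -16, -4, -8, -4]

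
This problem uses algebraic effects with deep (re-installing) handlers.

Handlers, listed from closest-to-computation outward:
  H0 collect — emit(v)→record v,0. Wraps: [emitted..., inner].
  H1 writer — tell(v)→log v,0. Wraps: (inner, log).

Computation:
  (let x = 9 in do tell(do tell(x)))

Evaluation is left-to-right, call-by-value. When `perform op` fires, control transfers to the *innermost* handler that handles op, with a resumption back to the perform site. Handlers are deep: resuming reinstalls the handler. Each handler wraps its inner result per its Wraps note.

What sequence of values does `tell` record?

Step-by-step:
tell(9) @ H1 ⇒ log+=9
tell(0) @ H1 ⇒ log+=0
H0 returns [0]
H1 returns ([0], (9, 0))
= ([0], (9, 0))

Answer: (9, 0)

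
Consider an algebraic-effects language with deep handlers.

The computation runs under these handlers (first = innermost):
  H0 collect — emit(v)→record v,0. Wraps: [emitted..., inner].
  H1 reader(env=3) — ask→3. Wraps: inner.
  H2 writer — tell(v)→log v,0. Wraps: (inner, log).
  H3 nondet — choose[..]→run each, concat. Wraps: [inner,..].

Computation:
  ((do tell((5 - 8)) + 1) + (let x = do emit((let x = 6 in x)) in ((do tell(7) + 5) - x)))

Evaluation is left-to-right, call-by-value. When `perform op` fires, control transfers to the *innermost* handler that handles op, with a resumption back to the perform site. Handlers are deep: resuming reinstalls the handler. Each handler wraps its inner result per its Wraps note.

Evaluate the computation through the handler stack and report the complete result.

Answer: [([6, 6], (-3, 7))]

Step-by-step:
tell(-3) @ H2 ⇒ log+=-3
emit(6) @ H0 ⇒ out+=6
tell(7) @ H2 ⇒ log+=7
H0 returns [6, 6]
H1 returns [6, 6]
H2 returns ([6, 6], (-3, 7))
H3 returns [([6, 6], (-3, 7))]
= [([6, 6], (-3, 7))]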